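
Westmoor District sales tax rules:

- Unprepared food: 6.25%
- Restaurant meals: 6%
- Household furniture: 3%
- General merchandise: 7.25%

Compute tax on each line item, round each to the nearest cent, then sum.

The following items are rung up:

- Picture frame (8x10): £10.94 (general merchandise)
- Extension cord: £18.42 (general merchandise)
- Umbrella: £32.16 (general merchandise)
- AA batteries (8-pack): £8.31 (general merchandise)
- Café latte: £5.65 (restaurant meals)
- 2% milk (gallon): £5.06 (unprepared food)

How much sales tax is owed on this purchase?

£5.72

Picture frame (8x10) £10.94: general merchandise → 7.25% → £0.79
Extension cord £18.42: general merchandise → 7.25% → £1.34
Umbrella £32.16: general merchandise → 7.25% → £2.33
AA batteries (8-pack) £8.31: general merchandise → 7.25% → £0.60
Café latte £5.65: restaurant meals → 6% → £0.34
2% milk (gallon) £5.06: unprepared food → 6.25% → £0.32
Total tax = £0.79 + £1.34 + £2.33 + £0.60 + £0.34 + £0.32 = £5.72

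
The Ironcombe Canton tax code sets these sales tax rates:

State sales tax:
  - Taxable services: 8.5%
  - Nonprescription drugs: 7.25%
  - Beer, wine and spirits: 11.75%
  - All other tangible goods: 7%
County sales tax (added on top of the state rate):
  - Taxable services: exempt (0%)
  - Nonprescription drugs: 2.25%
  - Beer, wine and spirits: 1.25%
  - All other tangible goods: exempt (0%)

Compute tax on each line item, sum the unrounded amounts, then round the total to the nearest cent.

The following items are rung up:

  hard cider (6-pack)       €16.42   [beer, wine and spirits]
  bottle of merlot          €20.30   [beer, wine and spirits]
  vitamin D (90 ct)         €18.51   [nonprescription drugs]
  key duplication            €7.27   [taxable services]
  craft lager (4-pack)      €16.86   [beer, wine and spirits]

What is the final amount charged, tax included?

€88.70

Hard cider (6-pack) €16.42: beer, wine and spirits → 11.75% + 1.25% county = 13% → €2.1346
Bottle of merlot €20.30: beer, wine and spirits → 11.75% + 1.25% county = 13% → €2.639
Vitamin D (90 ct) €18.51: nonprescription drugs → 7.25% + 2.25% county = 9.5% → €1.75845
Key duplication €7.27: taxable services → 8.5% + 0% county = 8.5% → €0.61795
Craft lager (4-pack) €16.86: beer, wine and spirits → 11.75% + 1.25% county = 13% → €2.1918
Subtotal = €79.36; unrounded tax = €9.3418 → €9.34; total due = €88.70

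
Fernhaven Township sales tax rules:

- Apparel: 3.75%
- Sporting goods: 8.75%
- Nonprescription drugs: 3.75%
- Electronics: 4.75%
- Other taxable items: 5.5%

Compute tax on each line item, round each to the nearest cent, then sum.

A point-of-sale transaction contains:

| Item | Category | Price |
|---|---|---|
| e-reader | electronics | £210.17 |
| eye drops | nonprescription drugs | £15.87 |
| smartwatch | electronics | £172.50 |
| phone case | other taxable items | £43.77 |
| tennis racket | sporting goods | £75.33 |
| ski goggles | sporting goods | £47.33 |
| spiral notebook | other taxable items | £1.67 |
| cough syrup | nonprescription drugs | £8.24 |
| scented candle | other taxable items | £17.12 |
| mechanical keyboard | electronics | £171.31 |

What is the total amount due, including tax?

E-reader £210.17: electronics → 4.75% → £9.98
Eye drops £15.87: nonprescription drugs → 3.75% → £0.60
Smartwatch £172.50: electronics → 4.75% → £8.19
Phone case £43.77: other taxable items → 5.5% → £2.41
Tennis racket £75.33: sporting goods → 8.75% → £6.59
Ski goggles £47.33: sporting goods → 8.75% → £4.14
Spiral notebook £1.67: other taxable items → 5.5% → £0.09
Cough syrup £8.24: nonprescription drugs → 3.75% → £0.31
Scented candle £17.12: other taxable items → 5.5% → £0.94
Mechanical keyboard £171.31: electronics → 4.75% → £8.14
Subtotal = £763.31; tax = £41.39; total due = £804.70

£804.70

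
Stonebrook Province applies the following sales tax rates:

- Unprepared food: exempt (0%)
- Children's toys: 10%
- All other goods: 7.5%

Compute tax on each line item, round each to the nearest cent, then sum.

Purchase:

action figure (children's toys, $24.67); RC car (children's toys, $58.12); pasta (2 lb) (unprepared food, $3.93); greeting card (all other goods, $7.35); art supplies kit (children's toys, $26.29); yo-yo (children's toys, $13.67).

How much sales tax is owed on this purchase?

$12.83

Action figure $24.67: children's toys → 10% → $2.47
RC car $58.12: children's toys → 10% → $5.81
Pasta (2 lb) $3.93: unprepared food → 0% → $0.00
Greeting card $7.35: all other goods → 7.5% → $0.55
Art supplies kit $26.29: children's toys → 10% → $2.63
Yo-yo $13.67: children's toys → 10% → $1.37
Total tax = $2.47 + $5.81 + $0.55 + $2.63 + $1.37 = $12.83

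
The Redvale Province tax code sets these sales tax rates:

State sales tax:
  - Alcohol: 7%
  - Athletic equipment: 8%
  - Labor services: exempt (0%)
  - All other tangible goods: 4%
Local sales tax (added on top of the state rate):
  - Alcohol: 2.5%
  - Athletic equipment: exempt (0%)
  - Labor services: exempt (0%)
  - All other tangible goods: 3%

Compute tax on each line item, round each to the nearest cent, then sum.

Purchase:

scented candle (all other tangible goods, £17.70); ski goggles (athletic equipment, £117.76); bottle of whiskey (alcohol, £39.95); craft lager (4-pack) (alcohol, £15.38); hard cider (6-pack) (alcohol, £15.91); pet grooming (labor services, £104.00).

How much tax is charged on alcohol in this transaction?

Bottle of whiskey £39.95: alcohol → 7% + 2.5% local = 9.5% → £3.80
Craft lager (4-pack) £15.38: alcohol → 7% + 2.5% local = 9.5% → £1.46
Hard cider (6-pack) £15.91: alcohol → 7% + 2.5% local = 9.5% → £1.51
Tax on alcohol = £3.80 + £1.46 + £1.51 = £6.77

£6.77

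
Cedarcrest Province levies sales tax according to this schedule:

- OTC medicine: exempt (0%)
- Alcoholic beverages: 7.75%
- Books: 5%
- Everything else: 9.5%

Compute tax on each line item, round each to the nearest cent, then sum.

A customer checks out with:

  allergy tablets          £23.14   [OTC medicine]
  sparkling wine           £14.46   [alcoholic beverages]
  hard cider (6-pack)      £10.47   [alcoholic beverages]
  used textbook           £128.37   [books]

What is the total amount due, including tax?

Allergy tablets £23.14: OTC medicine → 0% → £0.00
Sparkling wine £14.46: alcoholic beverages → 7.75% → £1.12
Hard cider (6-pack) £10.47: alcoholic beverages → 7.75% → £0.81
Used textbook £128.37: books → 5% → £6.42
Subtotal = £176.44; tax = £8.35; total due = £184.79

£184.79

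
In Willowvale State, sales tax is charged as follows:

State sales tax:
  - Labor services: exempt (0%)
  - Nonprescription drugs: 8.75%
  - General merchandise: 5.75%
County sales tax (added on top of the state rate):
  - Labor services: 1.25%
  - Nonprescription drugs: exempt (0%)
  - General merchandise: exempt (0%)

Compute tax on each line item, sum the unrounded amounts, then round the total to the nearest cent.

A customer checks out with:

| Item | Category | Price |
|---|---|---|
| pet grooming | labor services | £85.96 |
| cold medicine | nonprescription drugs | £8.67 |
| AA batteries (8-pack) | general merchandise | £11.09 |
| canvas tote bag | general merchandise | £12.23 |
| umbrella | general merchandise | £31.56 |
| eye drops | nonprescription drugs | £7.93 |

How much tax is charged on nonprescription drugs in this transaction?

£1.45

Cold medicine £8.67: nonprescription drugs → 8.75% + 0% county = 8.75% → £0.758625
Eye drops £7.93: nonprescription drugs → 8.75% + 0% county = 8.75% → £0.693875
Tax on nonprescription drugs: unrounded sum = £1.4525 → £1.45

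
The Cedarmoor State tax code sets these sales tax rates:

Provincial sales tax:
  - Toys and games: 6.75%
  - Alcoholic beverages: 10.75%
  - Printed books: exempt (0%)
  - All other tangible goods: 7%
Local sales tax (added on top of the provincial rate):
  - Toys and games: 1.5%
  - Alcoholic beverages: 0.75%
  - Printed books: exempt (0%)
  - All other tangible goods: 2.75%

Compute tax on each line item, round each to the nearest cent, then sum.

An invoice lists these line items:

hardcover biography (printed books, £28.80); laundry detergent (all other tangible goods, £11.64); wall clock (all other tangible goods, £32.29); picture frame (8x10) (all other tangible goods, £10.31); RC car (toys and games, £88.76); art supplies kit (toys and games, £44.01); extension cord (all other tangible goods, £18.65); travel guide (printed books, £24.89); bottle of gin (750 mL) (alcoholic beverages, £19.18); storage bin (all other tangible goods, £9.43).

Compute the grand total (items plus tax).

£309.15

Hardcover biography £28.80: printed books → 0% + 0% local = 0% → £0.00
Laundry detergent £11.64: all other tangible goods → 7% + 2.75% local = 9.75% → £1.13
Wall clock £32.29: all other tangible goods → 7% + 2.75% local = 9.75% → £3.15
Picture frame (8x10) £10.31: all other tangible goods → 7% + 2.75% local = 9.75% → £1.01
RC car £88.76: toys and games → 6.75% + 1.5% local = 8.25% → £7.32
Art supplies kit £44.01: toys and games → 6.75% + 1.5% local = 8.25% → £3.63
Extension cord £18.65: all other tangible goods → 7% + 2.75% local = 9.75% → £1.82
Travel guide £24.89: printed books → 0% + 0% local = 0% → £0.00
Bottle of gin (750 mL) £19.18: alcoholic beverages → 10.75% + 0.75% local = 11.5% → £2.21
Storage bin £9.43: all other tangible goods → 7% + 2.75% local = 9.75% → £0.92
Subtotal = £287.96; tax = £21.19; total due = £309.15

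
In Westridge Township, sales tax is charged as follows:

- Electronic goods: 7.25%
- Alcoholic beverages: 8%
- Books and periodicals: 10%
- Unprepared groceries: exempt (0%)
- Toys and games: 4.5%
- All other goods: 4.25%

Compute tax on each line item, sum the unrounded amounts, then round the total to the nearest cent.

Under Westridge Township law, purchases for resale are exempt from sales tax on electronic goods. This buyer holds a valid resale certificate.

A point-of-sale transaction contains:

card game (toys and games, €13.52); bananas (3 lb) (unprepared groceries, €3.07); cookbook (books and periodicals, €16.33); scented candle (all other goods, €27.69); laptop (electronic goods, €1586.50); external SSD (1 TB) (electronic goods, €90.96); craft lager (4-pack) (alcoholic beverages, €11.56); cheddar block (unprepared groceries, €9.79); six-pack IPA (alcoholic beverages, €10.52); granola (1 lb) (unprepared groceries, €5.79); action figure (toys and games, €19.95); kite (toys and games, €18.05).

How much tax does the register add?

Card game €13.52: toys and games → 4.5% → €0.6084
Bananas (3 lb) €3.07: unprepared groceries → 0% → €0.00
Cookbook €16.33: books and periodicals → 10% → €1.633
Scented candle €27.69: all other goods → 4.25% → €1.176825
Laptop €1586.50: electronic goods, buyer-exempt → 0% → €0.00
External SSD (1 TB) €90.96: electronic goods, buyer-exempt → 0% → €0.00
Craft lager (4-pack) €11.56: alcoholic beverages → 8% → €0.9248
Cheddar block €9.79: unprepared groceries → 0% → €0.00
Six-pack IPA €10.52: alcoholic beverages → 8% → €0.8416
Granola (1 lb) €5.79: unprepared groceries → 0% → €0.00
Action figure €19.95: toys and games → 4.5% → €0.89775
Kite €18.05: toys and games → 4.5% → €0.81225
Unrounded tax sum = €6.894625 → €6.89

€6.89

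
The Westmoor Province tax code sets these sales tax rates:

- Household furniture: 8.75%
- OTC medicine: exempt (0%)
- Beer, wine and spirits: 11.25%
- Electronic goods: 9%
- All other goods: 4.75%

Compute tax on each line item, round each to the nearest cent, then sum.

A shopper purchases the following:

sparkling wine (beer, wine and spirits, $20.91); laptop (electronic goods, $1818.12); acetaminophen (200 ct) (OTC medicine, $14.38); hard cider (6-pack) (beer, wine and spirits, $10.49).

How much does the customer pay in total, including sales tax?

Sparkling wine $20.91: beer, wine and spirits → 11.25% → $2.35
Laptop $1818.12: electronic goods → 9% → $163.63
Acetaminophen (200 ct) $14.38: OTC medicine → 0% → $0.00
Hard cider (6-pack) $10.49: beer, wine and spirits → 11.25% → $1.18
Subtotal = $1863.90; tax = $167.16; total due = $2031.06

$2031.06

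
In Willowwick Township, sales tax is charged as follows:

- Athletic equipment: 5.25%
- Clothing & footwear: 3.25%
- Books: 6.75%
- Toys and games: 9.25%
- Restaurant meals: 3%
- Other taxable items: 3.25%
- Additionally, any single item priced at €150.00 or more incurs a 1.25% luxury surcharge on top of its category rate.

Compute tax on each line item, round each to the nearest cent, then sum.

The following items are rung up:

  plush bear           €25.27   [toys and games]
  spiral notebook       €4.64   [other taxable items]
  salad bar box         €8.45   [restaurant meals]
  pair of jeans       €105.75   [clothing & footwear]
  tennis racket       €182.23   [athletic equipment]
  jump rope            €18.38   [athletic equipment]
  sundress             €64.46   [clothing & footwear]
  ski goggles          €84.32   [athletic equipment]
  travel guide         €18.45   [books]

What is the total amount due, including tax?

€538.70

Plush bear €25.27: toys and games → 9.25% → €2.34
Spiral notebook €4.64: other taxable items → 3.25% → €0.15
Salad bar box €8.45: restaurant meals → 3% → €0.25
Pair of jeans €105.75: clothing & footwear → 3.25% → €3.44
Tennis racket €182.23: athletic equipment → 5.25% + 1.25% surcharge = 6.5% → €11.84
Jump rope €18.38: athletic equipment → 5.25% → €0.96
Sundress €64.46: clothing & footwear → 3.25% → €2.09
Ski goggles €84.32: athletic equipment → 5.25% → €4.43
Travel guide €18.45: books → 6.75% → €1.25
Subtotal = €511.95; tax = €26.75; total due = €538.70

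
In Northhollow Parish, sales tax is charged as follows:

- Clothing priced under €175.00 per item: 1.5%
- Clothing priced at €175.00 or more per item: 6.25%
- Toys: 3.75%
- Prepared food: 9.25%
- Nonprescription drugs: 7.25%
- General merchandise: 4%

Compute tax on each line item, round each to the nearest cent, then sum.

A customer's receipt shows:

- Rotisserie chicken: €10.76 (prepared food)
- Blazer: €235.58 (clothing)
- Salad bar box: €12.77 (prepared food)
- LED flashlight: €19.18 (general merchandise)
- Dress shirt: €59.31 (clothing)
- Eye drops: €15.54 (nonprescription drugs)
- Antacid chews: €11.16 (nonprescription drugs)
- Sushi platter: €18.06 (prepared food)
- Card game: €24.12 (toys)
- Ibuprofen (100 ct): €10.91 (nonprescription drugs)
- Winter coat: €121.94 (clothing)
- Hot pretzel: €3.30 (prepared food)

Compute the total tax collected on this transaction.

€26.00

Rotisserie chicken €10.76: prepared food → 9.25% → €1.00
Blazer €235.58: clothing, €175.00 or more → 6.25% → €14.72
Salad bar box €12.77: prepared food → 9.25% → €1.18
LED flashlight €19.18: general merchandise → 4% → €0.77
Dress shirt €59.31: clothing, under €175.00 → 1.5% → €0.89
Eye drops €15.54: nonprescription drugs → 7.25% → €1.13
Antacid chews €11.16: nonprescription drugs → 7.25% → €0.81
Sushi platter €18.06: prepared food → 9.25% → €1.67
Card game €24.12: toys → 3.75% → €0.90
Ibuprofen (100 ct) €10.91: nonprescription drugs → 7.25% → €0.79
Winter coat €121.94: clothing, under €175.00 → 1.5% → €1.83
Hot pretzel €3.30: prepared food → 9.25% → €0.31
Total tax = €1.00 + €14.72 + €1.18 + €0.77 + €0.89 + €1.13 + €0.81 + €1.67 + €0.90 + €0.79 + €1.83 + €0.31 = €26.00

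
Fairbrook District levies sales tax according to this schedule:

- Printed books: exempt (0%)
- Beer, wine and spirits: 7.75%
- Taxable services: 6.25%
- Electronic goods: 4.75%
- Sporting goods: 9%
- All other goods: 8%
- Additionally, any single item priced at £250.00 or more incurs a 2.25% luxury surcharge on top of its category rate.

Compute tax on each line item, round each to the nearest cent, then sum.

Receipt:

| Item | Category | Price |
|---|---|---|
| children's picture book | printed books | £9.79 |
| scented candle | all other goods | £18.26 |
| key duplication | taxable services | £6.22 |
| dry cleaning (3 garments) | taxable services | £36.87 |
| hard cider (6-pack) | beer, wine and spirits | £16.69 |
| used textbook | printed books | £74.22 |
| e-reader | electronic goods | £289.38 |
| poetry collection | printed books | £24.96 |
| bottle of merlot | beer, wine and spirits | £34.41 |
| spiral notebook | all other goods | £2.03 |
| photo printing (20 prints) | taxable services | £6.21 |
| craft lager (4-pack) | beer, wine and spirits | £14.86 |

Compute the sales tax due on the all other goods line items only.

Scented candle £18.26: all other goods → 8% → £1.46
Spiral notebook £2.03: all other goods → 8% → £0.16
Tax on all other goods = £1.46 + £0.16 = £1.62

£1.62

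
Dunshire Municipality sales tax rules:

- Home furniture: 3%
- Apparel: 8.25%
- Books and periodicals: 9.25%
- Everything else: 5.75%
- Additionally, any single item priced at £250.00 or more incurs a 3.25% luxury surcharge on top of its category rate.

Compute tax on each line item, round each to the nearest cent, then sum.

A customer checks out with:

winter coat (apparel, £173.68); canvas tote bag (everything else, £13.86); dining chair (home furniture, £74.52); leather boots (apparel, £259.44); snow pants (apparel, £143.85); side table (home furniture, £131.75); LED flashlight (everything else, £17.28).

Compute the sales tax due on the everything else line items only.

£1.79

Canvas tote bag £13.86: everything else → 5.75% → £0.80
LED flashlight £17.28: everything else → 5.75% → £0.99
Tax on everything else = £0.80 + £0.99 = £1.79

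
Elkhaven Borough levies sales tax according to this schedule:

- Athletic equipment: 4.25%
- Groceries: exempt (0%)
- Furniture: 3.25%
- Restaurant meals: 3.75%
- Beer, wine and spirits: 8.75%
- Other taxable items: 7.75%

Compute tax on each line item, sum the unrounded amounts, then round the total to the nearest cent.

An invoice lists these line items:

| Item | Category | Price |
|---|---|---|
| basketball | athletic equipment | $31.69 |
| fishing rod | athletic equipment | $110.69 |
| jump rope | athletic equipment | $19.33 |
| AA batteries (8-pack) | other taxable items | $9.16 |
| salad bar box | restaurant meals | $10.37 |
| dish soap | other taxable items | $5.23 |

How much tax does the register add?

Basketball $31.69: athletic equipment → 4.25% → $1.346825
Fishing rod $110.69: athletic equipment → 4.25% → $4.704325
Jump rope $19.33: athletic equipment → 4.25% → $0.821525
AA batteries (8-pack) $9.16: other taxable items → 7.75% → $0.7099
Salad bar box $10.37: restaurant meals → 3.75% → $0.388875
Dish soap $5.23: other taxable items → 7.75% → $0.405325
Unrounded tax sum = $8.376775 → $8.38

$8.38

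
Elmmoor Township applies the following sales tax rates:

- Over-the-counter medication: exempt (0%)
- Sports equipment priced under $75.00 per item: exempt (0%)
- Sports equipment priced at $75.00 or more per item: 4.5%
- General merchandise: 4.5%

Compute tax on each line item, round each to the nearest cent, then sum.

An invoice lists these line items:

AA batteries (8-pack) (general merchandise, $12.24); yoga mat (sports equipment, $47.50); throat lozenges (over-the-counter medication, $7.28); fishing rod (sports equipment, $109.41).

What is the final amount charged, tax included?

$181.90

AA batteries (8-pack) $12.24: general merchandise → 4.5% → $0.55
Yoga mat $47.50: sports equipment, under $75.00 → 0% → $0.00
Throat lozenges $7.28: over-the-counter medication → 0% → $0.00
Fishing rod $109.41: sports equipment, $75.00 or more → 4.5% → $4.92
Subtotal = $176.43; tax = $5.47; total due = $181.90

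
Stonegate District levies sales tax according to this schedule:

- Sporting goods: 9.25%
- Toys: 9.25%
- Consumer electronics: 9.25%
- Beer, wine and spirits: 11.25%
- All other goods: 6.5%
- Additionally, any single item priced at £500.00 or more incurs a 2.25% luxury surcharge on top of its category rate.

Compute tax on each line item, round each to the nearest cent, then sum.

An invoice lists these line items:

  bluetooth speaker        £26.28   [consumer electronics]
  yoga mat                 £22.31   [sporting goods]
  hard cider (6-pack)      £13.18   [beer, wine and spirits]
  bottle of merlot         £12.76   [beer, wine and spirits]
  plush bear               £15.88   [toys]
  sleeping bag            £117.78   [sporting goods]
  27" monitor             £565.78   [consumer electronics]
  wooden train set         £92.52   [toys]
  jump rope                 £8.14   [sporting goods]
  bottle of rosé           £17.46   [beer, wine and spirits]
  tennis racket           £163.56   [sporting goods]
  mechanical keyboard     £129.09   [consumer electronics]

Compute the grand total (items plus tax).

Bluetooth speaker £26.28: consumer electronics → 9.25% → £2.43
Yoga mat £22.31: sporting goods → 9.25% → £2.06
Hard cider (6-pack) £13.18: beer, wine and spirits → 11.25% → £1.48
Bottle of merlot £12.76: beer, wine and spirits → 11.25% → £1.44
Plush bear £15.88: toys → 9.25% → £1.47
Sleeping bag £117.78: sporting goods → 9.25% → £10.89
27" monitor £565.78: consumer electronics → 9.25% + 2.25% surcharge = 11.5% → £65.06
Wooden train set £92.52: toys → 9.25% → £8.56
Jump rope £8.14: sporting goods → 9.25% → £0.75
Bottle of rosé £17.46: beer, wine and spirits → 11.25% → £1.96
Tennis racket £163.56: sporting goods → 9.25% → £15.13
Mechanical keyboard £129.09: consumer electronics → 9.25% → £11.94
Subtotal = £1184.74; tax = £123.17; total due = £1307.91

£1307.91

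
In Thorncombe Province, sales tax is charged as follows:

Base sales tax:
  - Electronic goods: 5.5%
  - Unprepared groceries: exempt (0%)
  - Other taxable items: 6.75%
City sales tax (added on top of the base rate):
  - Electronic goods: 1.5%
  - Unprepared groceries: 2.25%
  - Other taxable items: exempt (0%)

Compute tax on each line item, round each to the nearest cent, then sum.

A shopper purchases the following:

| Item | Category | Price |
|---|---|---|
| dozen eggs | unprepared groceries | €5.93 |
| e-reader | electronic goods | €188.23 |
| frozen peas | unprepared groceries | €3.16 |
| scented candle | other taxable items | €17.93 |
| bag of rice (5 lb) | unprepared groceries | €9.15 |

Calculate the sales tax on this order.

Dozen eggs €5.93: unprepared groceries → 0% + 2.25% city = 2.25% → €0.13
E-reader €188.23: electronic goods → 5.5% + 1.5% city = 7% → €13.18
Frozen peas €3.16: unprepared groceries → 0% + 2.25% city = 2.25% → €0.07
Scented candle €17.93: other taxable items → 6.75% + 0% city = 6.75% → €1.21
Bag of rice (5 lb) €9.15: unprepared groceries → 0% + 2.25% city = 2.25% → €0.21
Total tax = €0.13 + €13.18 + €0.07 + €1.21 + €0.21 = €14.80

€14.80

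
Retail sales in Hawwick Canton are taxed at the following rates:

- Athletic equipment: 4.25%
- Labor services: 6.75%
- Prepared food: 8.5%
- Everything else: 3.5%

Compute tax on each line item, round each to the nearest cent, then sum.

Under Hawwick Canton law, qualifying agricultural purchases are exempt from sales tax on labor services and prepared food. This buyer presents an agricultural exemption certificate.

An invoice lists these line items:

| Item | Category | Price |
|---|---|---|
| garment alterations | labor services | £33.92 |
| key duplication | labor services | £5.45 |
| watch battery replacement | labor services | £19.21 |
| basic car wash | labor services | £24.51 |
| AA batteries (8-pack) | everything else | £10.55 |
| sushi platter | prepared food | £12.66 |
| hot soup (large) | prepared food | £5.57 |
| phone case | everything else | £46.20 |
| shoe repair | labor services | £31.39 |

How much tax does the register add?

Garment alterations £33.92: labor services, buyer-exempt → 0% → £0.00
Key duplication £5.45: labor services, buyer-exempt → 0% → £0.00
Watch battery replacement £19.21: labor services, buyer-exempt → 0% → £0.00
Basic car wash £24.51: labor services, buyer-exempt → 0% → £0.00
AA batteries (8-pack) £10.55: everything else → 3.5% → £0.37
Sushi platter £12.66: prepared food, buyer-exempt → 0% → £0.00
Hot soup (large) £5.57: prepared food, buyer-exempt → 0% → £0.00
Phone case £46.20: everything else → 3.5% → £1.62
Shoe repair £31.39: labor services, buyer-exempt → 0% → £0.00
Total tax = £0.37 + £1.62 = £1.99

£1.99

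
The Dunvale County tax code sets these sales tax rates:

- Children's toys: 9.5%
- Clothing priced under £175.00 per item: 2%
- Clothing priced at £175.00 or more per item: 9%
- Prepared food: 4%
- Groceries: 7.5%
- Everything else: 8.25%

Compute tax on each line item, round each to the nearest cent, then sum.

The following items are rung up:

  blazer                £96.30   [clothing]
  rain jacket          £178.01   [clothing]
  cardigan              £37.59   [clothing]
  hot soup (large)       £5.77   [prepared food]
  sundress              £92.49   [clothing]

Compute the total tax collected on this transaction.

Blazer £96.30: clothing, under £175.00 → 2% → £1.93
Rain jacket £178.01: clothing, £175.00 or more → 9% → £16.02
Cardigan £37.59: clothing, under £175.00 → 2% → £0.75
Hot soup (large) £5.77: prepared food → 4% → £0.23
Sundress £92.49: clothing, under £175.00 → 2% → £1.85
Total tax = £1.93 + £16.02 + £0.75 + £0.23 + £1.85 = £20.78

£20.78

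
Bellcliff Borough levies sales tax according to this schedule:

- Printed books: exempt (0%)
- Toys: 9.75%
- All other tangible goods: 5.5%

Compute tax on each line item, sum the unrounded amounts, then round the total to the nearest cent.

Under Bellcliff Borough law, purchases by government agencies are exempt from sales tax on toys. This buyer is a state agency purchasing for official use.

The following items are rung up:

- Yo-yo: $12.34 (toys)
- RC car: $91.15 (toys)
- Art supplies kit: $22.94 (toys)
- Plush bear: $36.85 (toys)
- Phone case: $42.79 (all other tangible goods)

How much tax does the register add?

$2.35

Yo-yo $12.34: toys, buyer-exempt → 0% → $0.00
RC car $91.15: toys, buyer-exempt → 0% → $0.00
Art supplies kit $22.94: toys, buyer-exempt → 0% → $0.00
Plush bear $36.85: toys, buyer-exempt → 0% → $0.00
Phone case $42.79: all other tangible goods → 5.5% → $2.35345
Unrounded tax sum = $2.35345 → $2.35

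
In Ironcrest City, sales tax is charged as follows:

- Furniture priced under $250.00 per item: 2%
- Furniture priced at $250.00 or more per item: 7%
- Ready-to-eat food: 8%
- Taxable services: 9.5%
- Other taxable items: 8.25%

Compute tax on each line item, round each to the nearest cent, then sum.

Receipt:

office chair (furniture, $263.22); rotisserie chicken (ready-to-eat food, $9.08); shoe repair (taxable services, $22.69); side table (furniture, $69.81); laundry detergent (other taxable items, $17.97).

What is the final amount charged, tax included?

$406.97

Office chair $263.22: furniture, $250.00 or more → 7% → $18.43
Rotisserie chicken $9.08: ready-to-eat food → 8% → $0.73
Shoe repair $22.69: taxable services → 9.5% → $2.16
Side table $69.81: furniture, under $250.00 → 2% → $1.40
Laundry detergent $17.97: other taxable items → 8.25% → $1.48
Subtotal = $382.77; tax = $24.20; total due = $406.97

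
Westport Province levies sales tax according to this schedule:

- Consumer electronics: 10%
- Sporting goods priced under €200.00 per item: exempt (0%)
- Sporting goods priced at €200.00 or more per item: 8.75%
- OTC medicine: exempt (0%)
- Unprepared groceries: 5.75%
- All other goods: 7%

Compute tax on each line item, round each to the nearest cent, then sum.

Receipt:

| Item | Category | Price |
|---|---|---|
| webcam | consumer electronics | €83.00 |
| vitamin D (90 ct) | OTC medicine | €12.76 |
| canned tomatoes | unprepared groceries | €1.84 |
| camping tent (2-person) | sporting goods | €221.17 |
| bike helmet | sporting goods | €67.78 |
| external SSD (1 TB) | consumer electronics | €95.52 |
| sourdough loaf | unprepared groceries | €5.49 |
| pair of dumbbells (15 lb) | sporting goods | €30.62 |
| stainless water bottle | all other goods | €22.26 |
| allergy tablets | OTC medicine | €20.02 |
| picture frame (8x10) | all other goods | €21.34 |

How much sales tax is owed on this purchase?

Webcam €83.00: consumer electronics → 10% → €8.30
Vitamin D (90 ct) €12.76: OTC medicine → 0% → €0.00
Canned tomatoes €1.84: unprepared groceries → 5.75% → €0.11
Camping tent (2-person) €221.17: sporting goods, €200.00 or more → 8.75% → €19.35
Bike helmet €67.78: sporting goods, under €200.00 → 0% → €0.00
External SSD (1 TB) €95.52: consumer electronics → 10% → €9.55
Sourdough loaf €5.49: unprepared groceries → 5.75% → €0.32
Pair of dumbbells (15 lb) €30.62: sporting goods, under €200.00 → 0% → €0.00
Stainless water bottle €22.26: all other goods → 7% → €1.56
Allergy tablets €20.02: OTC medicine → 0% → €0.00
Picture frame (8x10) €21.34: all other goods → 7% → €1.49
Total tax = €8.30 + €0.11 + €19.35 + €9.55 + €0.32 + €1.56 + €1.49 = €40.68

€40.68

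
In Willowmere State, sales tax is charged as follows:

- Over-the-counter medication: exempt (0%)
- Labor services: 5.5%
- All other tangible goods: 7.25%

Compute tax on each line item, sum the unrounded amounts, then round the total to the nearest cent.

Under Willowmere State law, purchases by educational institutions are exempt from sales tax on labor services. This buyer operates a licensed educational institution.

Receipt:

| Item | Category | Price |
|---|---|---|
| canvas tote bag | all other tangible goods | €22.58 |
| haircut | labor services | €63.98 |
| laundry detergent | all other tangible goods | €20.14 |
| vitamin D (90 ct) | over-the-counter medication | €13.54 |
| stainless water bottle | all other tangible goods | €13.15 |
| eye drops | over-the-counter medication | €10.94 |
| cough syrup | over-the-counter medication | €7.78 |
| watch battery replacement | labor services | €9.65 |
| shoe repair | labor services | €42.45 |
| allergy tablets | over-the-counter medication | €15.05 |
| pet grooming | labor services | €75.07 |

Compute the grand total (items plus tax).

€298.38

Canvas tote bag €22.58: all other tangible goods → 7.25% → €1.63705
Haircut €63.98: labor services, buyer-exempt → 0% → €0.00
Laundry detergent €20.14: all other tangible goods → 7.25% → €1.46015
Vitamin D (90 ct) €13.54: over-the-counter medication → 0% → €0.00
Stainless water bottle €13.15: all other tangible goods → 7.25% → €0.953375
Eye drops €10.94: over-the-counter medication → 0% → €0.00
Cough syrup €7.78: over-the-counter medication → 0% → €0.00
Watch battery replacement €9.65: labor services, buyer-exempt → 0% → €0.00
Shoe repair €42.45: labor services, buyer-exempt → 0% → €0.00
Allergy tablets €15.05: over-the-counter medication → 0% → €0.00
Pet grooming €75.07: labor services, buyer-exempt → 0% → €0.00
Subtotal = €294.33; unrounded tax = €4.050575 → €4.05; total due = €298.38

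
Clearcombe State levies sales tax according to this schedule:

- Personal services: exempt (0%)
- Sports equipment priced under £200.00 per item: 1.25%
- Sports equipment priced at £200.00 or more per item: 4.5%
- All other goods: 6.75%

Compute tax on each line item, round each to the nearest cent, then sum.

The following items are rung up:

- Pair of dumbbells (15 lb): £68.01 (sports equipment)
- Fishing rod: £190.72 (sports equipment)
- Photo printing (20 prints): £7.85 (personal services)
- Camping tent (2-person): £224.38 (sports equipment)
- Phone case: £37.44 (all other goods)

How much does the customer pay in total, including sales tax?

Pair of dumbbells (15 lb) £68.01: sports equipment, under £200.00 → 1.25% → £0.85
Fishing rod £190.72: sports equipment, under £200.00 → 1.25% → £2.38
Photo printing (20 prints) £7.85: personal services → 0% → £0.00
Camping tent (2-person) £224.38: sports equipment, £200.00 or more → 4.5% → £10.10
Phone case £37.44: all other goods → 6.75% → £2.53
Subtotal = £528.40; tax = £15.86; total due = £544.26

£544.26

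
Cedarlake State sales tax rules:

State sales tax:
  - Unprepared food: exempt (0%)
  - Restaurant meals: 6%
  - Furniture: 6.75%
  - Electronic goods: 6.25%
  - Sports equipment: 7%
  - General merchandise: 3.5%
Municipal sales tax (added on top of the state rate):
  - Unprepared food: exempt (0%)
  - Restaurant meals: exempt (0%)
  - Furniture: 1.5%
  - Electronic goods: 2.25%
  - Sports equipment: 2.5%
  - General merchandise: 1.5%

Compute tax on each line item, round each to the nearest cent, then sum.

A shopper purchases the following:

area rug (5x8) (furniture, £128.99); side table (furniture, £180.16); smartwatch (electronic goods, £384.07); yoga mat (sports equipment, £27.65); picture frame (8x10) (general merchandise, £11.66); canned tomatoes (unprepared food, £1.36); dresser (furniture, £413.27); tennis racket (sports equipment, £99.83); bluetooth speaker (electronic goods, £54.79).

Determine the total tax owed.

£109.59

Area rug (5x8) £128.99: furniture → 6.75% + 1.5% municipal = 8.25% → £10.64
Side table £180.16: furniture → 6.75% + 1.5% municipal = 8.25% → £14.86
Smartwatch £384.07: electronic goods → 6.25% + 2.25% municipal = 8.5% → £32.65
Yoga mat £27.65: sports equipment → 7% + 2.5% municipal = 9.5% → £2.63
Picture frame (8x10) £11.66: general merchandise → 3.5% + 1.5% municipal = 5% → £0.58
Canned tomatoes £1.36: unprepared food → 0% + 0% municipal = 0% → £0.00
Dresser £413.27: furniture → 6.75% + 1.5% municipal = 8.25% → £34.09
Tennis racket £99.83: sports equipment → 7% + 2.5% municipal = 9.5% → £9.48
Bluetooth speaker £54.79: electronic goods → 6.25% + 2.25% municipal = 8.5% → £4.66
Total tax = £10.64 + £14.86 + £32.65 + £2.63 + £0.58 + £34.09 + £9.48 + £4.66 = £109.59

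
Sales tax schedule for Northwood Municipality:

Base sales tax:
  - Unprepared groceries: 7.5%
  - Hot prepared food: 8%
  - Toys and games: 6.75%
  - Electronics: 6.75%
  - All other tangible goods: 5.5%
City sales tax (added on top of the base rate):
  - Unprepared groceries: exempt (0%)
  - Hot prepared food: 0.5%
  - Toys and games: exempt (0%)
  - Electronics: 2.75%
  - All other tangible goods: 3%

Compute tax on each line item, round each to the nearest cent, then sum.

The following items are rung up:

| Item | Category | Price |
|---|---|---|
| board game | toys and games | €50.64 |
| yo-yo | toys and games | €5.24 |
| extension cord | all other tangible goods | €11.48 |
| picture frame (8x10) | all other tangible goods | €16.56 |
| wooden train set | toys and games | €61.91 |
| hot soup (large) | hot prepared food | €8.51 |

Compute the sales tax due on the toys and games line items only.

€7.95

Board game €50.64: toys and games → 6.75% + 0% city = 6.75% → €3.42
Yo-yo €5.24: toys and games → 6.75% + 0% city = 6.75% → €0.35
Wooden train set €61.91: toys and games → 6.75% + 0% city = 6.75% → €4.18
Tax on toys and games = €3.42 + €0.35 + €4.18 = €7.95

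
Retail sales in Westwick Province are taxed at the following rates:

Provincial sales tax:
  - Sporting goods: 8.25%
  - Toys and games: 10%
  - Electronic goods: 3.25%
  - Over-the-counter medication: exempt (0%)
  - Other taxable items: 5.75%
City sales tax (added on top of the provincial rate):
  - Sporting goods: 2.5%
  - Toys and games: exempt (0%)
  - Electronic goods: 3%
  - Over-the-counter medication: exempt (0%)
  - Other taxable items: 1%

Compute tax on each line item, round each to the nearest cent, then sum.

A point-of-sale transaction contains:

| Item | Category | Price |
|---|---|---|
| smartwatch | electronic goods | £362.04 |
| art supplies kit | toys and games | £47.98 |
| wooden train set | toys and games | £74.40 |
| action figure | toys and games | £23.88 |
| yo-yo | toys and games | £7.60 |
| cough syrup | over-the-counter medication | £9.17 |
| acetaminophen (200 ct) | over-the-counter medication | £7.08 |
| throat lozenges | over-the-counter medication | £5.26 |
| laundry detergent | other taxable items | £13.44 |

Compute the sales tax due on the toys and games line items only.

Art supplies kit £47.98: toys and games → 10% + 0% city = 10% → £4.80
Wooden train set £74.40: toys and games → 10% + 0% city = 10% → £7.44
Action figure £23.88: toys and games → 10% + 0% city = 10% → £2.39
Yo-yo £7.60: toys and games → 10% + 0% city = 10% → £0.76
Tax on toys and games = £4.80 + £7.44 + £2.39 + £0.76 = £15.39

£15.39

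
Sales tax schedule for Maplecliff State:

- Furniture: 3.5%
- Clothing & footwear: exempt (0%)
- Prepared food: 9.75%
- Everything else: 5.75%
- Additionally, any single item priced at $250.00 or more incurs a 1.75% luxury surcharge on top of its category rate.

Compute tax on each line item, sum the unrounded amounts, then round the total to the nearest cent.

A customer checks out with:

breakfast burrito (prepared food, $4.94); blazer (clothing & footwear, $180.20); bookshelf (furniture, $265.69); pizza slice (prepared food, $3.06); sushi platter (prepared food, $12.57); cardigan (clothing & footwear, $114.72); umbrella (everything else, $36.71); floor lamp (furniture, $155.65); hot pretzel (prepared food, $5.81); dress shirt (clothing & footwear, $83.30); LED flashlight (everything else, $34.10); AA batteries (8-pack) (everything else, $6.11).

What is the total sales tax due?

Breakfast burrito $4.94: prepared food → 9.75% → $0.48165
Blazer $180.20: clothing & footwear → 0% → $0.00
Bookshelf $265.69: furniture → 3.5% + 1.75% surcharge = 5.25% → $13.948725
Pizza slice $3.06: prepared food → 9.75% → $0.29835
Sushi platter $12.57: prepared food → 9.75% → $1.225575
Cardigan $114.72: clothing & footwear → 0% → $0.00
Umbrella $36.71: everything else → 5.75% → $2.110825
Floor lamp $155.65: furniture → 3.5% → $5.44775
Hot pretzel $5.81: prepared food → 9.75% → $0.566475
Dress shirt $83.30: clothing & footwear → 0% → $0.00
LED flashlight $34.10: everything else → 5.75% → $1.96075
AA batteries (8-pack) $6.11: everything else → 5.75% → $0.351325
Unrounded tax sum = $26.391425 → $26.39

$26.39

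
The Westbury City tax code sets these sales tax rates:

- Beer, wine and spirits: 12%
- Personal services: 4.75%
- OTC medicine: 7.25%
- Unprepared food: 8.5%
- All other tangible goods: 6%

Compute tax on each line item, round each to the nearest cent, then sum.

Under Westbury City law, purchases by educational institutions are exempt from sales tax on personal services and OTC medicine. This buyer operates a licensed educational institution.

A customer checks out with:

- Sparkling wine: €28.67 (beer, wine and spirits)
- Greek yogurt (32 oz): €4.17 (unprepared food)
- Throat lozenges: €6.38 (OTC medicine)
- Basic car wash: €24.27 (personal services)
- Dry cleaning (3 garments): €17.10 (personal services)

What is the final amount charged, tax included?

€84.38

Sparkling wine €28.67: beer, wine and spirits → 12% → €3.44
Greek yogurt (32 oz) €4.17: unprepared food → 8.5% → €0.35
Throat lozenges €6.38: OTC medicine, buyer-exempt → 0% → €0.00
Basic car wash €24.27: personal services, buyer-exempt → 0% → €0.00
Dry cleaning (3 garments) €17.10: personal services, buyer-exempt → 0% → €0.00
Subtotal = €80.59; tax = €3.79; total due = €84.38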